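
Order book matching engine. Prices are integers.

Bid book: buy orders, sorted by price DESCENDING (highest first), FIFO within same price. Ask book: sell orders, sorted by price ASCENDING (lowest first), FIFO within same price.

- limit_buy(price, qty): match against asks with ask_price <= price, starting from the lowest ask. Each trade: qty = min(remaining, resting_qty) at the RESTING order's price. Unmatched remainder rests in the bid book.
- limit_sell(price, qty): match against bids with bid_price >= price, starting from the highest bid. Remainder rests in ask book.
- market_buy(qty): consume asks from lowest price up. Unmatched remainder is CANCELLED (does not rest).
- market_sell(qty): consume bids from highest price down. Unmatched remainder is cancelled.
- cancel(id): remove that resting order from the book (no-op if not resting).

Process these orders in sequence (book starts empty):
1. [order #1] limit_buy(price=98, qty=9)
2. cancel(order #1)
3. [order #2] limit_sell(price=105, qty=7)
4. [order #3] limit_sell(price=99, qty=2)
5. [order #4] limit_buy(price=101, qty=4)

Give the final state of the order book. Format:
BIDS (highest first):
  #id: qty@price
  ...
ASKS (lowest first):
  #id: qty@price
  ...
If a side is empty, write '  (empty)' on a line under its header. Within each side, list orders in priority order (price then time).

After op 1 [order #1] limit_buy(price=98, qty=9): fills=none; bids=[#1:9@98] asks=[-]
After op 2 cancel(order #1): fills=none; bids=[-] asks=[-]
After op 3 [order #2] limit_sell(price=105, qty=7): fills=none; bids=[-] asks=[#2:7@105]
After op 4 [order #3] limit_sell(price=99, qty=2): fills=none; bids=[-] asks=[#3:2@99 #2:7@105]
After op 5 [order #4] limit_buy(price=101, qty=4): fills=#4x#3:2@99; bids=[#4:2@101] asks=[#2:7@105]

Answer: BIDS (highest first):
  #4: 2@101
ASKS (lowest first):
  #2: 7@105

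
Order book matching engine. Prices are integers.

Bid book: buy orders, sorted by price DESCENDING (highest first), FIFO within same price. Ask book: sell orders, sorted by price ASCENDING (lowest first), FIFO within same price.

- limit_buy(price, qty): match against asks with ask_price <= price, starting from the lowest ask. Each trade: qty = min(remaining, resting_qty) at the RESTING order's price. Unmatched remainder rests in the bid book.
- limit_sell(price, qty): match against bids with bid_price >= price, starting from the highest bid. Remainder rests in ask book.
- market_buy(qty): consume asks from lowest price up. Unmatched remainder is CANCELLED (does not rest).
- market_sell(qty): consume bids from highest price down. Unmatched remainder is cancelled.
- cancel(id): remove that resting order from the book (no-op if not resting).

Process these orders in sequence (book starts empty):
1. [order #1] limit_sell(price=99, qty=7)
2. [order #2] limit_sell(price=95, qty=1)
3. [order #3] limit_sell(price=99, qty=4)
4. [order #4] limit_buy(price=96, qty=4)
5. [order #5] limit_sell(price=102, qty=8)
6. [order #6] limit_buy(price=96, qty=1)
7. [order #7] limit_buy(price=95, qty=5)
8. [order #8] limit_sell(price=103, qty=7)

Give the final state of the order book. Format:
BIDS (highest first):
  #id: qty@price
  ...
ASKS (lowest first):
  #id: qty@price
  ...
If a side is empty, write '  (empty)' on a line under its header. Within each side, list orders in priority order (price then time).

After op 1 [order #1] limit_sell(price=99, qty=7): fills=none; bids=[-] asks=[#1:7@99]
After op 2 [order #2] limit_sell(price=95, qty=1): fills=none; bids=[-] asks=[#2:1@95 #1:7@99]
After op 3 [order #3] limit_sell(price=99, qty=4): fills=none; bids=[-] asks=[#2:1@95 #1:7@99 #3:4@99]
After op 4 [order #4] limit_buy(price=96, qty=4): fills=#4x#2:1@95; bids=[#4:3@96] asks=[#1:7@99 #3:4@99]
After op 5 [order #5] limit_sell(price=102, qty=8): fills=none; bids=[#4:3@96] asks=[#1:7@99 #3:4@99 #5:8@102]
After op 6 [order #6] limit_buy(price=96, qty=1): fills=none; bids=[#4:3@96 #6:1@96] asks=[#1:7@99 #3:4@99 #5:8@102]
After op 7 [order #7] limit_buy(price=95, qty=5): fills=none; bids=[#4:3@96 #6:1@96 #7:5@95] asks=[#1:7@99 #3:4@99 #5:8@102]
After op 8 [order #8] limit_sell(price=103, qty=7): fills=none; bids=[#4:3@96 #6:1@96 #7:5@95] asks=[#1:7@99 #3:4@99 #5:8@102 #8:7@103]

Answer: BIDS (highest first):
  #4: 3@96
  #6: 1@96
  #7: 5@95
ASKS (lowest first):
  #1: 7@99
  #3: 4@99
  #5: 8@102
  #8: 7@103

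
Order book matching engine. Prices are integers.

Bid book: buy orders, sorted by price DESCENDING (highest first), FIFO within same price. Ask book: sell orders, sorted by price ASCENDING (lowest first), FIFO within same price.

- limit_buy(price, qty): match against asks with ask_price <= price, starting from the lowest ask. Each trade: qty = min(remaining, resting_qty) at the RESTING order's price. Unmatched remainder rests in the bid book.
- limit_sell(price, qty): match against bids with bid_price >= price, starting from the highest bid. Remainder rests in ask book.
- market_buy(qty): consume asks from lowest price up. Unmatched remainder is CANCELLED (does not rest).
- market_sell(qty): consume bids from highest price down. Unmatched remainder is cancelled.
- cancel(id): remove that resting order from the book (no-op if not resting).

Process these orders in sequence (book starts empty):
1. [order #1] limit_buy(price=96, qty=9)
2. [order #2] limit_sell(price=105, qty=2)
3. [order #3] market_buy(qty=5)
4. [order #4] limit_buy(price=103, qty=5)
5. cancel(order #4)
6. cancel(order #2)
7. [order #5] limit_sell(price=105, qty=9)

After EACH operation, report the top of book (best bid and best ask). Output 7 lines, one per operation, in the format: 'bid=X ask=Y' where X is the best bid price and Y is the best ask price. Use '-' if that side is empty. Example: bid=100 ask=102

Answer: bid=96 ask=-
bid=96 ask=105
bid=96 ask=-
bid=103 ask=-
bid=96 ask=-
bid=96 ask=-
bid=96 ask=105

Derivation:
After op 1 [order #1] limit_buy(price=96, qty=9): fills=none; bids=[#1:9@96] asks=[-]
After op 2 [order #2] limit_sell(price=105, qty=2): fills=none; bids=[#1:9@96] asks=[#2:2@105]
After op 3 [order #3] market_buy(qty=5): fills=#3x#2:2@105; bids=[#1:9@96] asks=[-]
After op 4 [order #4] limit_buy(price=103, qty=5): fills=none; bids=[#4:5@103 #1:9@96] asks=[-]
After op 5 cancel(order #4): fills=none; bids=[#1:9@96] asks=[-]
After op 6 cancel(order #2): fills=none; bids=[#1:9@96] asks=[-]
After op 7 [order #5] limit_sell(price=105, qty=9): fills=none; bids=[#1:9@96] asks=[#5:9@105]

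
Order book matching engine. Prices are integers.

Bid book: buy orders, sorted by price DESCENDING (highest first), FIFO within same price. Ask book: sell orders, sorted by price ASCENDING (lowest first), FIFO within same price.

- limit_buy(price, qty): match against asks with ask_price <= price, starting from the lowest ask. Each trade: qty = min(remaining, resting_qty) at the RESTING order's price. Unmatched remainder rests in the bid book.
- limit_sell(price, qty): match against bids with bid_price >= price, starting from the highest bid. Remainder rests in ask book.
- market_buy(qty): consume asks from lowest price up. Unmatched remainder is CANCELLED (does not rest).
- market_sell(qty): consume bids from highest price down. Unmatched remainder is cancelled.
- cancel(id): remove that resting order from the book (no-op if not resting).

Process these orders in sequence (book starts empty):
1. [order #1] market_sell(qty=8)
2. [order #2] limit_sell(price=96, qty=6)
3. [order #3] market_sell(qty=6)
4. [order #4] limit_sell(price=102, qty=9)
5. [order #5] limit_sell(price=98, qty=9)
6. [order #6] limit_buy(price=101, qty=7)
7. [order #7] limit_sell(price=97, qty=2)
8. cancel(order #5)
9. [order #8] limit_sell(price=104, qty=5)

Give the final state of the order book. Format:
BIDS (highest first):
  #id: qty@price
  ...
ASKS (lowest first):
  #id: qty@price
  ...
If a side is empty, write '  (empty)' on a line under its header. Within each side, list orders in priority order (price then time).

Answer: BIDS (highest first):
  (empty)
ASKS (lowest first):
  #7: 2@97
  #4: 9@102
  #8: 5@104

Derivation:
After op 1 [order #1] market_sell(qty=8): fills=none; bids=[-] asks=[-]
After op 2 [order #2] limit_sell(price=96, qty=6): fills=none; bids=[-] asks=[#2:6@96]
After op 3 [order #3] market_sell(qty=6): fills=none; bids=[-] asks=[#2:6@96]
After op 4 [order #4] limit_sell(price=102, qty=9): fills=none; bids=[-] asks=[#2:6@96 #4:9@102]
After op 5 [order #5] limit_sell(price=98, qty=9): fills=none; bids=[-] asks=[#2:6@96 #5:9@98 #4:9@102]
After op 6 [order #6] limit_buy(price=101, qty=7): fills=#6x#2:6@96 #6x#5:1@98; bids=[-] asks=[#5:8@98 #4:9@102]
After op 7 [order #7] limit_sell(price=97, qty=2): fills=none; bids=[-] asks=[#7:2@97 #5:8@98 #4:9@102]
After op 8 cancel(order #5): fills=none; bids=[-] asks=[#7:2@97 #4:9@102]
After op 9 [order #8] limit_sell(price=104, qty=5): fills=none; bids=[-] asks=[#7:2@97 #4:9@102 #8:5@104]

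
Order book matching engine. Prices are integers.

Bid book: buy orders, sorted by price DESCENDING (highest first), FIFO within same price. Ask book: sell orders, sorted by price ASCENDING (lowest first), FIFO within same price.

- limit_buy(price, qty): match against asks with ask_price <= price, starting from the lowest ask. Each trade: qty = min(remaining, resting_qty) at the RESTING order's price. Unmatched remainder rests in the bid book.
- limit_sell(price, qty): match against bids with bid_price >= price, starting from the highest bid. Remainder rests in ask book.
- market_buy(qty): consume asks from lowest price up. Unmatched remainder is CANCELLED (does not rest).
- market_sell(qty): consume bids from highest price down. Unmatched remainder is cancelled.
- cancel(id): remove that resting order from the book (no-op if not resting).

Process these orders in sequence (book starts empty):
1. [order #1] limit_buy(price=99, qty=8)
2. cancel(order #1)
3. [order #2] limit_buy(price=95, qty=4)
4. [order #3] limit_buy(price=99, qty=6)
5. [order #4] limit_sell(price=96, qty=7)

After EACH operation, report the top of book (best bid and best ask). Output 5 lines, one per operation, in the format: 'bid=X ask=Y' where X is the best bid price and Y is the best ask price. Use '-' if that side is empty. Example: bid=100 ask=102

Answer: bid=99 ask=-
bid=- ask=-
bid=95 ask=-
bid=99 ask=-
bid=95 ask=96

Derivation:
After op 1 [order #1] limit_buy(price=99, qty=8): fills=none; bids=[#1:8@99] asks=[-]
After op 2 cancel(order #1): fills=none; bids=[-] asks=[-]
After op 3 [order #2] limit_buy(price=95, qty=4): fills=none; bids=[#2:4@95] asks=[-]
After op 4 [order #3] limit_buy(price=99, qty=6): fills=none; bids=[#3:6@99 #2:4@95] asks=[-]
After op 5 [order #4] limit_sell(price=96, qty=7): fills=#3x#4:6@99; bids=[#2:4@95] asks=[#4:1@96]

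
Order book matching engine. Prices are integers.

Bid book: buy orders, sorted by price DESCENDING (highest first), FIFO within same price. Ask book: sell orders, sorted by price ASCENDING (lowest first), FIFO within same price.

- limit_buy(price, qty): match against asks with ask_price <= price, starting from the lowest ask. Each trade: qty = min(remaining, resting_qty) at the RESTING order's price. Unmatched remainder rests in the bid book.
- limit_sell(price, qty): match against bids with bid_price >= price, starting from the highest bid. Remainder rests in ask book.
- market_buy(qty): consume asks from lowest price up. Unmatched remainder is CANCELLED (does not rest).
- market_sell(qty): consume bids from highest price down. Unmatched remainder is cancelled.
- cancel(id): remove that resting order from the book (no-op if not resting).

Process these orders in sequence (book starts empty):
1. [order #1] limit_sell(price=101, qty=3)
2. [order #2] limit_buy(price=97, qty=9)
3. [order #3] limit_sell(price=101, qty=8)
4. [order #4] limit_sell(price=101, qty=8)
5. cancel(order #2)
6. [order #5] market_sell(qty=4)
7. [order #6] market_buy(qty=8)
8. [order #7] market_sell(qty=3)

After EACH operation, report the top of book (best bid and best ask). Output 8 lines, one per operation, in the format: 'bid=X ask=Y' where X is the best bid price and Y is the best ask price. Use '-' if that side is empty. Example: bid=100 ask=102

Answer: bid=- ask=101
bid=97 ask=101
bid=97 ask=101
bid=97 ask=101
bid=- ask=101
bid=- ask=101
bid=- ask=101
bid=- ask=101

Derivation:
After op 1 [order #1] limit_sell(price=101, qty=3): fills=none; bids=[-] asks=[#1:3@101]
After op 2 [order #2] limit_buy(price=97, qty=9): fills=none; bids=[#2:9@97] asks=[#1:3@101]
After op 3 [order #3] limit_sell(price=101, qty=8): fills=none; bids=[#2:9@97] asks=[#1:3@101 #3:8@101]
After op 4 [order #4] limit_sell(price=101, qty=8): fills=none; bids=[#2:9@97] asks=[#1:3@101 #3:8@101 #4:8@101]
After op 5 cancel(order #2): fills=none; bids=[-] asks=[#1:3@101 #3:8@101 #4:8@101]
After op 6 [order #5] market_sell(qty=4): fills=none; bids=[-] asks=[#1:3@101 #3:8@101 #4:8@101]
After op 7 [order #6] market_buy(qty=8): fills=#6x#1:3@101 #6x#3:5@101; bids=[-] asks=[#3:3@101 #4:8@101]
After op 8 [order #7] market_sell(qty=3): fills=none; bids=[-] asks=[#3:3@101 #4:8@101]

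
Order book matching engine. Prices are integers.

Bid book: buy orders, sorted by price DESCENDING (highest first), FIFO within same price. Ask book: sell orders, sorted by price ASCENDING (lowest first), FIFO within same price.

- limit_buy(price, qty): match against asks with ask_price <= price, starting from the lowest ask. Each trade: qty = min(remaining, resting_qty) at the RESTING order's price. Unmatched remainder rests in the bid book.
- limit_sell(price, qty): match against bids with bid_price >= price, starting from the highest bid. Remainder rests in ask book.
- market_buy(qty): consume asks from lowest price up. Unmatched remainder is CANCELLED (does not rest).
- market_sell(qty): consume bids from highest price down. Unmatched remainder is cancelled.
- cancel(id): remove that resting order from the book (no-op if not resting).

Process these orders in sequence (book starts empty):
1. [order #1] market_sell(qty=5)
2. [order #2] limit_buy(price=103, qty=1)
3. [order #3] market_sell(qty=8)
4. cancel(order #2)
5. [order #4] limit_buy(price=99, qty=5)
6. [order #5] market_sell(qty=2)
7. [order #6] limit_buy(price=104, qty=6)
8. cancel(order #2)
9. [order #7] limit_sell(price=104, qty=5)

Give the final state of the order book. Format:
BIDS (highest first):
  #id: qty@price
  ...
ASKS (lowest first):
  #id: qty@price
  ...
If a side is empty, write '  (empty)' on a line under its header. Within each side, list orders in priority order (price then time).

Answer: BIDS (highest first):
  #6: 1@104
  #4: 3@99
ASKS (lowest first):
  (empty)

Derivation:
After op 1 [order #1] market_sell(qty=5): fills=none; bids=[-] asks=[-]
After op 2 [order #2] limit_buy(price=103, qty=1): fills=none; bids=[#2:1@103] asks=[-]
After op 3 [order #3] market_sell(qty=8): fills=#2x#3:1@103; bids=[-] asks=[-]
After op 4 cancel(order #2): fills=none; bids=[-] asks=[-]
After op 5 [order #4] limit_buy(price=99, qty=5): fills=none; bids=[#4:5@99] asks=[-]
After op 6 [order #5] market_sell(qty=2): fills=#4x#5:2@99; bids=[#4:3@99] asks=[-]
After op 7 [order #6] limit_buy(price=104, qty=6): fills=none; bids=[#6:6@104 #4:3@99] asks=[-]
After op 8 cancel(order #2): fills=none; bids=[#6:6@104 #4:3@99] asks=[-]
After op 9 [order #7] limit_sell(price=104, qty=5): fills=#6x#7:5@104; bids=[#6:1@104 #4:3@99] asks=[-]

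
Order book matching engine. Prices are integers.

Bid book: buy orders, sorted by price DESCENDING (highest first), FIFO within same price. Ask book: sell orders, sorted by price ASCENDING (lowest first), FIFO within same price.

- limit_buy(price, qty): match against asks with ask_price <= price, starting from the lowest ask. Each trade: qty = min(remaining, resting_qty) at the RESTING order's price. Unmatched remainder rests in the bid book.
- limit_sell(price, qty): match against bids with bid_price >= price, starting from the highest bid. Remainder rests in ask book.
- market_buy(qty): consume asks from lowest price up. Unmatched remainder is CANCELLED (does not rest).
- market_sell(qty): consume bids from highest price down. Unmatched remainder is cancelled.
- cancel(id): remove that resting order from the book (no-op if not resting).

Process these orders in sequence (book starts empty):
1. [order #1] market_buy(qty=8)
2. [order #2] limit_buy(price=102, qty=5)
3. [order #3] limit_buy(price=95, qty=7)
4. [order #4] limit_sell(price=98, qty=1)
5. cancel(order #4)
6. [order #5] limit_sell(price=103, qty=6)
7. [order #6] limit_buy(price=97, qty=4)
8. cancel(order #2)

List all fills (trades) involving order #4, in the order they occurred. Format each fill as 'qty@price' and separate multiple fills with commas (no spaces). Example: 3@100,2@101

After op 1 [order #1] market_buy(qty=8): fills=none; bids=[-] asks=[-]
After op 2 [order #2] limit_buy(price=102, qty=5): fills=none; bids=[#2:5@102] asks=[-]
After op 3 [order #3] limit_buy(price=95, qty=7): fills=none; bids=[#2:5@102 #3:7@95] asks=[-]
After op 4 [order #4] limit_sell(price=98, qty=1): fills=#2x#4:1@102; bids=[#2:4@102 #3:7@95] asks=[-]
After op 5 cancel(order #4): fills=none; bids=[#2:4@102 #3:7@95] asks=[-]
After op 6 [order #5] limit_sell(price=103, qty=6): fills=none; bids=[#2:4@102 #3:7@95] asks=[#5:6@103]
After op 7 [order #6] limit_buy(price=97, qty=4): fills=none; bids=[#2:4@102 #6:4@97 #3:7@95] asks=[#5:6@103]
After op 8 cancel(order #2): fills=none; bids=[#6:4@97 #3:7@95] asks=[#5:6@103]

Answer: 1@102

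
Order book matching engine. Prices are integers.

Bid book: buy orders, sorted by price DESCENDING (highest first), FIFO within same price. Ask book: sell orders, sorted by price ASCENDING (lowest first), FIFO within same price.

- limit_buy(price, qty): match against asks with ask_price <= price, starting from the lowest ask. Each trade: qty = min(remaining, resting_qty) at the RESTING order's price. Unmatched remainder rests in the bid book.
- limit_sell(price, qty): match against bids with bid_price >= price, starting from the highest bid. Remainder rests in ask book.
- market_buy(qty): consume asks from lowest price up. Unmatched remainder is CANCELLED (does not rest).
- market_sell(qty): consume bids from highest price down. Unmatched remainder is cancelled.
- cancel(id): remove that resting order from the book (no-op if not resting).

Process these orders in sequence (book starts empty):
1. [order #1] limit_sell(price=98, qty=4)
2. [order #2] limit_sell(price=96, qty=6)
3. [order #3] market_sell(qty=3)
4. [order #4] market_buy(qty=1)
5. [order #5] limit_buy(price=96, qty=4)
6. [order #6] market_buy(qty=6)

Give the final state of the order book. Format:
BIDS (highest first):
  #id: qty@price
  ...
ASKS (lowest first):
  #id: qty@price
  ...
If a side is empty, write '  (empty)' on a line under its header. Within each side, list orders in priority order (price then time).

After op 1 [order #1] limit_sell(price=98, qty=4): fills=none; bids=[-] asks=[#1:4@98]
After op 2 [order #2] limit_sell(price=96, qty=6): fills=none; bids=[-] asks=[#2:6@96 #1:4@98]
After op 3 [order #3] market_sell(qty=3): fills=none; bids=[-] asks=[#2:6@96 #1:4@98]
After op 4 [order #4] market_buy(qty=1): fills=#4x#2:1@96; bids=[-] asks=[#2:5@96 #1:4@98]
After op 5 [order #5] limit_buy(price=96, qty=4): fills=#5x#2:4@96; bids=[-] asks=[#2:1@96 #1:4@98]
After op 6 [order #6] market_buy(qty=6): fills=#6x#2:1@96 #6x#1:4@98; bids=[-] asks=[-]

Answer: BIDS (highest first):
  (empty)
ASKS (lowest first):
  (empty)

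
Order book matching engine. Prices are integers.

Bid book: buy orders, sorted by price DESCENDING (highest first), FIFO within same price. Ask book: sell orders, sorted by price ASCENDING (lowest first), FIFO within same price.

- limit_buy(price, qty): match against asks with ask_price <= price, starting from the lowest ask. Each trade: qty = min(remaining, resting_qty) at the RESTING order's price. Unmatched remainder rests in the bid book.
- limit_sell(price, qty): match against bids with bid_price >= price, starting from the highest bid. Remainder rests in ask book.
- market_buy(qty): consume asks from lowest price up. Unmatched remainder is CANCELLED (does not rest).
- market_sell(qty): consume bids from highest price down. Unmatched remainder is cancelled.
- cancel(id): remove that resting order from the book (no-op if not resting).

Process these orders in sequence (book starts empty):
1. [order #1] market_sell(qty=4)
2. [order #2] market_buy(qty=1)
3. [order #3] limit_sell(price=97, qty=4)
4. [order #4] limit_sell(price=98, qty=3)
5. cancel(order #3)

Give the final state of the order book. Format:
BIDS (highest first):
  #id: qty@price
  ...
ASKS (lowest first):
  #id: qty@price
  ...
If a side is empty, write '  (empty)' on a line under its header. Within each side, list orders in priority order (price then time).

Answer: BIDS (highest first):
  (empty)
ASKS (lowest first):
  #4: 3@98

Derivation:
After op 1 [order #1] market_sell(qty=4): fills=none; bids=[-] asks=[-]
After op 2 [order #2] market_buy(qty=1): fills=none; bids=[-] asks=[-]
After op 3 [order #3] limit_sell(price=97, qty=4): fills=none; bids=[-] asks=[#3:4@97]
After op 4 [order #4] limit_sell(price=98, qty=3): fills=none; bids=[-] asks=[#3:4@97 #4:3@98]
After op 5 cancel(order #3): fills=none; bids=[-] asks=[#4:3@98]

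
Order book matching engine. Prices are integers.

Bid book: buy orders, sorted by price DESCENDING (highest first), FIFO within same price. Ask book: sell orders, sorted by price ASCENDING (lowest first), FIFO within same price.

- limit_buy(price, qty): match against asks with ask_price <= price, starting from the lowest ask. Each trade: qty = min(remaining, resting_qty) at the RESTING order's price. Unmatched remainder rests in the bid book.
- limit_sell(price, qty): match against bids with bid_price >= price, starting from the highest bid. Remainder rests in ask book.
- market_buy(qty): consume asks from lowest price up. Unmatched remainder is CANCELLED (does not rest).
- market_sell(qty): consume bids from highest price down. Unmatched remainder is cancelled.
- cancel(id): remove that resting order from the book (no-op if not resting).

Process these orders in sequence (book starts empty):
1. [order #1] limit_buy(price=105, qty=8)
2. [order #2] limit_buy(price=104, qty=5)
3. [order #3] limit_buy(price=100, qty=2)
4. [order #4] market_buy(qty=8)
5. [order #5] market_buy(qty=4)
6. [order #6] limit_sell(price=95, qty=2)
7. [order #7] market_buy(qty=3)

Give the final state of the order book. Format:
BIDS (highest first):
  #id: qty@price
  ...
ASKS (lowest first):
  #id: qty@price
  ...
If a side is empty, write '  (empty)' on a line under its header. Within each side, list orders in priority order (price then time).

After op 1 [order #1] limit_buy(price=105, qty=8): fills=none; bids=[#1:8@105] asks=[-]
After op 2 [order #2] limit_buy(price=104, qty=5): fills=none; bids=[#1:8@105 #2:5@104] asks=[-]
After op 3 [order #3] limit_buy(price=100, qty=2): fills=none; bids=[#1:8@105 #2:5@104 #3:2@100] asks=[-]
After op 4 [order #4] market_buy(qty=8): fills=none; bids=[#1:8@105 #2:5@104 #3:2@100] asks=[-]
After op 5 [order #5] market_buy(qty=4): fills=none; bids=[#1:8@105 #2:5@104 #3:2@100] asks=[-]
After op 6 [order #6] limit_sell(price=95, qty=2): fills=#1x#6:2@105; bids=[#1:6@105 #2:5@104 #3:2@100] asks=[-]
After op 7 [order #7] market_buy(qty=3): fills=none; bids=[#1:6@105 #2:5@104 #3:2@100] asks=[-]

Answer: BIDS (highest first):
  #1: 6@105
  #2: 5@104
  #3: 2@100
ASKS (lowest first):
  (empty)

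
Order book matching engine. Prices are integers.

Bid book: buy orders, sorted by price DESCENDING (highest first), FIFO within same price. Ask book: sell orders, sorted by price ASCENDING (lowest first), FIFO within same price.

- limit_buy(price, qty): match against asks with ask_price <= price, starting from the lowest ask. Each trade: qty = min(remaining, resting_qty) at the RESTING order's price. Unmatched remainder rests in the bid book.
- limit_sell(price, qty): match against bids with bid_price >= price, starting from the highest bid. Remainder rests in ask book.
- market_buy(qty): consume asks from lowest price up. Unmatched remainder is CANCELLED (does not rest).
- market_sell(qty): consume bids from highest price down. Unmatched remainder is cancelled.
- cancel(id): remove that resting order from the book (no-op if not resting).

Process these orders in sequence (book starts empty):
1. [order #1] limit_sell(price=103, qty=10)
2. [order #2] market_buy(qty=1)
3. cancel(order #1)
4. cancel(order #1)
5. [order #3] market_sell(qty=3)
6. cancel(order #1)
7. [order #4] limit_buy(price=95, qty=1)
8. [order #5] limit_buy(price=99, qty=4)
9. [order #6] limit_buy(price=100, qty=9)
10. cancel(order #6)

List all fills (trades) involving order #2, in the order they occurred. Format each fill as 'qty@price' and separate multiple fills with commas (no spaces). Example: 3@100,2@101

After op 1 [order #1] limit_sell(price=103, qty=10): fills=none; bids=[-] asks=[#1:10@103]
After op 2 [order #2] market_buy(qty=1): fills=#2x#1:1@103; bids=[-] asks=[#1:9@103]
After op 3 cancel(order #1): fills=none; bids=[-] asks=[-]
After op 4 cancel(order #1): fills=none; bids=[-] asks=[-]
After op 5 [order #3] market_sell(qty=3): fills=none; bids=[-] asks=[-]
After op 6 cancel(order #1): fills=none; bids=[-] asks=[-]
After op 7 [order #4] limit_buy(price=95, qty=1): fills=none; bids=[#4:1@95] asks=[-]
After op 8 [order #5] limit_buy(price=99, qty=4): fills=none; bids=[#5:4@99 #4:1@95] asks=[-]
After op 9 [order #6] limit_buy(price=100, qty=9): fills=none; bids=[#6:9@100 #5:4@99 #4:1@95] asks=[-]
After op 10 cancel(order #6): fills=none; bids=[#5:4@99 #4:1@95] asks=[-]

Answer: 1@103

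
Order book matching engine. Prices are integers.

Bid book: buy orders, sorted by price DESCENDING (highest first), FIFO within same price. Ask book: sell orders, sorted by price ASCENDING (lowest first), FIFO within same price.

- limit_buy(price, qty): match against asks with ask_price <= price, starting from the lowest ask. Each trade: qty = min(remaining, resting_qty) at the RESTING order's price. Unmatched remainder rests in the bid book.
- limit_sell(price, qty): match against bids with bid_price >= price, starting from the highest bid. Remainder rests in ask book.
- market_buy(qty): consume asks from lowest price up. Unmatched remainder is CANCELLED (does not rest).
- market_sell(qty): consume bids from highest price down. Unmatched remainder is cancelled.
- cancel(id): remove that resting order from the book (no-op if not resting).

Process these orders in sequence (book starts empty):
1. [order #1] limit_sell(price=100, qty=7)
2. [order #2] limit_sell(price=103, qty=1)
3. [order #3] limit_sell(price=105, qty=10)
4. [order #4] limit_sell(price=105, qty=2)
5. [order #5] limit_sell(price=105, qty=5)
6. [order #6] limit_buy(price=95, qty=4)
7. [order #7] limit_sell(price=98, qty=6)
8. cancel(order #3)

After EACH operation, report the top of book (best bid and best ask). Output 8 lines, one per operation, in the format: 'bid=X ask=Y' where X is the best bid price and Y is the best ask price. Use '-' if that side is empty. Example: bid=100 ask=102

After op 1 [order #1] limit_sell(price=100, qty=7): fills=none; bids=[-] asks=[#1:7@100]
After op 2 [order #2] limit_sell(price=103, qty=1): fills=none; bids=[-] asks=[#1:7@100 #2:1@103]
After op 3 [order #3] limit_sell(price=105, qty=10): fills=none; bids=[-] asks=[#1:7@100 #2:1@103 #3:10@105]
After op 4 [order #4] limit_sell(price=105, qty=2): fills=none; bids=[-] asks=[#1:7@100 #2:1@103 #3:10@105 #4:2@105]
After op 5 [order #5] limit_sell(price=105, qty=5): fills=none; bids=[-] asks=[#1:7@100 #2:1@103 #3:10@105 #4:2@105 #5:5@105]
After op 6 [order #6] limit_buy(price=95, qty=4): fills=none; bids=[#6:4@95] asks=[#1:7@100 #2:1@103 #3:10@105 #4:2@105 #5:5@105]
After op 7 [order #7] limit_sell(price=98, qty=6): fills=none; bids=[#6:4@95] asks=[#7:6@98 #1:7@100 #2:1@103 #3:10@105 #4:2@105 #5:5@105]
After op 8 cancel(order #3): fills=none; bids=[#6:4@95] asks=[#7:6@98 #1:7@100 #2:1@103 #4:2@105 #5:5@105]

Answer: bid=- ask=100
bid=- ask=100
bid=- ask=100
bid=- ask=100
bid=- ask=100
bid=95 ask=100
bid=95 ask=98
bid=95 ask=98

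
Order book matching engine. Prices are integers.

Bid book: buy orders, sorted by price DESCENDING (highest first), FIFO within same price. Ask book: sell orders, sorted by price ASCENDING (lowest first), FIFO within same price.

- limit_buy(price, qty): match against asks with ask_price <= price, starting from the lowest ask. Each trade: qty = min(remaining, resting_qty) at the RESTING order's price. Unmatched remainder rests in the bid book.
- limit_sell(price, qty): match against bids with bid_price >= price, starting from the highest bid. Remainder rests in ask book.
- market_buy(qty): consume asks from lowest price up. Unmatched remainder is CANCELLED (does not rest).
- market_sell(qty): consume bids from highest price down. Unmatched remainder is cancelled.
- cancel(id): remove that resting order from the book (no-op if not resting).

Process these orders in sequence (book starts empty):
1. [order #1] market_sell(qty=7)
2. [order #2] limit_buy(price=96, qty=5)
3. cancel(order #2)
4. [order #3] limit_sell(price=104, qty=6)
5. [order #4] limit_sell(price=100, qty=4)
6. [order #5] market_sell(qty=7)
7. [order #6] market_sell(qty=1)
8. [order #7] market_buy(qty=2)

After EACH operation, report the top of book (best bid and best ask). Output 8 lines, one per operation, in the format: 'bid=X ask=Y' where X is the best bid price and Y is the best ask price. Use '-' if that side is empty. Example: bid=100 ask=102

Answer: bid=- ask=-
bid=96 ask=-
bid=- ask=-
bid=- ask=104
bid=- ask=100
bid=- ask=100
bid=- ask=100
bid=- ask=100

Derivation:
After op 1 [order #1] market_sell(qty=7): fills=none; bids=[-] asks=[-]
After op 2 [order #2] limit_buy(price=96, qty=5): fills=none; bids=[#2:5@96] asks=[-]
After op 3 cancel(order #2): fills=none; bids=[-] asks=[-]
After op 4 [order #3] limit_sell(price=104, qty=6): fills=none; bids=[-] asks=[#3:6@104]
After op 5 [order #4] limit_sell(price=100, qty=4): fills=none; bids=[-] asks=[#4:4@100 #3:6@104]
After op 6 [order #5] market_sell(qty=7): fills=none; bids=[-] asks=[#4:4@100 #3:6@104]
After op 7 [order #6] market_sell(qty=1): fills=none; bids=[-] asks=[#4:4@100 #3:6@104]
After op 8 [order #7] market_buy(qty=2): fills=#7x#4:2@100; bids=[-] asks=[#4:2@100 #3:6@104]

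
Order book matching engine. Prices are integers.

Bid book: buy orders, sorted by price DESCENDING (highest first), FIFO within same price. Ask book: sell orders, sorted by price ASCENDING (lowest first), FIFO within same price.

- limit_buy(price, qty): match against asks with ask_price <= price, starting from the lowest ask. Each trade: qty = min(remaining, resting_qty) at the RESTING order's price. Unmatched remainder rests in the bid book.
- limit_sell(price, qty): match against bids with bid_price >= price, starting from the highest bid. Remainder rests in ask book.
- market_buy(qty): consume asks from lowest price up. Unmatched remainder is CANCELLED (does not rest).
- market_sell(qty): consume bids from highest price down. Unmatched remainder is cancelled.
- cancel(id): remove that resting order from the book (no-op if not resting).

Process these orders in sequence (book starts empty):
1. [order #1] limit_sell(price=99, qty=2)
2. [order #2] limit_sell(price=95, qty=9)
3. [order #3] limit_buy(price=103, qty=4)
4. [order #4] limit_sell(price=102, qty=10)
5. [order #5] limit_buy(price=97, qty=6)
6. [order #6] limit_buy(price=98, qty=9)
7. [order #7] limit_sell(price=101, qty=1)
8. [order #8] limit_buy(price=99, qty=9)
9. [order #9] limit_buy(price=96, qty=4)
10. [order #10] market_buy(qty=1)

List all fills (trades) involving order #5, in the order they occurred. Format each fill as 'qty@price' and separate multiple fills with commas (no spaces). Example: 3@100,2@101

After op 1 [order #1] limit_sell(price=99, qty=2): fills=none; bids=[-] asks=[#1:2@99]
After op 2 [order #2] limit_sell(price=95, qty=9): fills=none; bids=[-] asks=[#2:9@95 #1:2@99]
After op 3 [order #3] limit_buy(price=103, qty=4): fills=#3x#2:4@95; bids=[-] asks=[#2:5@95 #1:2@99]
After op 4 [order #4] limit_sell(price=102, qty=10): fills=none; bids=[-] asks=[#2:5@95 #1:2@99 #4:10@102]
After op 5 [order #5] limit_buy(price=97, qty=6): fills=#5x#2:5@95; bids=[#5:1@97] asks=[#1:2@99 #4:10@102]
After op 6 [order #6] limit_buy(price=98, qty=9): fills=none; bids=[#6:9@98 #5:1@97] asks=[#1:2@99 #4:10@102]
After op 7 [order #7] limit_sell(price=101, qty=1): fills=none; bids=[#6:9@98 #5:1@97] asks=[#1:2@99 #7:1@101 #4:10@102]
After op 8 [order #8] limit_buy(price=99, qty=9): fills=#8x#1:2@99; bids=[#8:7@99 #6:9@98 #5:1@97] asks=[#7:1@101 #4:10@102]
After op 9 [order #9] limit_buy(price=96, qty=4): fills=none; bids=[#8:7@99 #6:9@98 #5:1@97 #9:4@96] asks=[#7:1@101 #4:10@102]
After op 10 [order #10] market_buy(qty=1): fills=#10x#7:1@101; bids=[#8:7@99 #6:9@98 #5:1@97 #9:4@96] asks=[#4:10@102]

Answer: 5@95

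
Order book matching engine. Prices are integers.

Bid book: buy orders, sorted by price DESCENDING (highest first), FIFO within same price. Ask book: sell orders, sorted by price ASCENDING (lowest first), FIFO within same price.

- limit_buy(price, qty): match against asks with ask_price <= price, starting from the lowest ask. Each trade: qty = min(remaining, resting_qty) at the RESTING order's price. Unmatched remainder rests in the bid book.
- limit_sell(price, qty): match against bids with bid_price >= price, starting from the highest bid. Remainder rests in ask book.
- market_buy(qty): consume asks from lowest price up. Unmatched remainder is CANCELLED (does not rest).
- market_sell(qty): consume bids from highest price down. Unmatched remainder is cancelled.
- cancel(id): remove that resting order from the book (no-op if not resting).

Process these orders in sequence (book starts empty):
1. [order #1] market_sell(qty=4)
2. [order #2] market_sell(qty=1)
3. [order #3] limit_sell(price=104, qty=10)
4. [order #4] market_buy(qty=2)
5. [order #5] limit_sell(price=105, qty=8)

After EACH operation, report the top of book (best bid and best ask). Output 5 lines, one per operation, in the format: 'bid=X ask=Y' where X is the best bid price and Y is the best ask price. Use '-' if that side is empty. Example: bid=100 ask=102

After op 1 [order #1] market_sell(qty=4): fills=none; bids=[-] asks=[-]
After op 2 [order #2] market_sell(qty=1): fills=none; bids=[-] asks=[-]
After op 3 [order #3] limit_sell(price=104, qty=10): fills=none; bids=[-] asks=[#3:10@104]
After op 4 [order #4] market_buy(qty=2): fills=#4x#3:2@104; bids=[-] asks=[#3:8@104]
After op 5 [order #5] limit_sell(price=105, qty=8): fills=none; bids=[-] asks=[#3:8@104 #5:8@105]

Answer: bid=- ask=-
bid=- ask=-
bid=- ask=104
bid=- ask=104
bid=- ask=104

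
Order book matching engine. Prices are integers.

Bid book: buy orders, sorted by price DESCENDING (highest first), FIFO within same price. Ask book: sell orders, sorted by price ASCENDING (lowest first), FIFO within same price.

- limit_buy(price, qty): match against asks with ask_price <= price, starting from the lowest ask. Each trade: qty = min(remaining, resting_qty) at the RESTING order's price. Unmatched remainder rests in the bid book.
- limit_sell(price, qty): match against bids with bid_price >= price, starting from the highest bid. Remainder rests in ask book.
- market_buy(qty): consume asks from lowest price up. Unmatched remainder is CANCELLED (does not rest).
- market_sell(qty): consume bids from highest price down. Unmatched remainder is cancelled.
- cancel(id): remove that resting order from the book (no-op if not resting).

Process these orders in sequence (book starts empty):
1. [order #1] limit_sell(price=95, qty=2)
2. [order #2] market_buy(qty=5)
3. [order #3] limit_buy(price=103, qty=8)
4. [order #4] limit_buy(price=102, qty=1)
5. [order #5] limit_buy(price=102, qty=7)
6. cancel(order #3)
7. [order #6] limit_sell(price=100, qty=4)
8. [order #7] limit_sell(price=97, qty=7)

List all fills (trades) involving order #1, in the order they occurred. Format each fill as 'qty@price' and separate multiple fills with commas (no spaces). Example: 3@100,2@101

Answer: 2@95

Derivation:
After op 1 [order #1] limit_sell(price=95, qty=2): fills=none; bids=[-] asks=[#1:2@95]
After op 2 [order #2] market_buy(qty=5): fills=#2x#1:2@95; bids=[-] asks=[-]
After op 3 [order #3] limit_buy(price=103, qty=8): fills=none; bids=[#3:8@103] asks=[-]
After op 4 [order #4] limit_buy(price=102, qty=1): fills=none; bids=[#3:8@103 #4:1@102] asks=[-]
After op 5 [order #5] limit_buy(price=102, qty=7): fills=none; bids=[#3:8@103 #4:1@102 #5:7@102] asks=[-]
After op 6 cancel(order #3): fills=none; bids=[#4:1@102 #5:7@102] asks=[-]
After op 7 [order #6] limit_sell(price=100, qty=4): fills=#4x#6:1@102 #5x#6:3@102; bids=[#5:4@102] asks=[-]
After op 8 [order #7] limit_sell(price=97, qty=7): fills=#5x#7:4@102; bids=[-] asks=[#7:3@97]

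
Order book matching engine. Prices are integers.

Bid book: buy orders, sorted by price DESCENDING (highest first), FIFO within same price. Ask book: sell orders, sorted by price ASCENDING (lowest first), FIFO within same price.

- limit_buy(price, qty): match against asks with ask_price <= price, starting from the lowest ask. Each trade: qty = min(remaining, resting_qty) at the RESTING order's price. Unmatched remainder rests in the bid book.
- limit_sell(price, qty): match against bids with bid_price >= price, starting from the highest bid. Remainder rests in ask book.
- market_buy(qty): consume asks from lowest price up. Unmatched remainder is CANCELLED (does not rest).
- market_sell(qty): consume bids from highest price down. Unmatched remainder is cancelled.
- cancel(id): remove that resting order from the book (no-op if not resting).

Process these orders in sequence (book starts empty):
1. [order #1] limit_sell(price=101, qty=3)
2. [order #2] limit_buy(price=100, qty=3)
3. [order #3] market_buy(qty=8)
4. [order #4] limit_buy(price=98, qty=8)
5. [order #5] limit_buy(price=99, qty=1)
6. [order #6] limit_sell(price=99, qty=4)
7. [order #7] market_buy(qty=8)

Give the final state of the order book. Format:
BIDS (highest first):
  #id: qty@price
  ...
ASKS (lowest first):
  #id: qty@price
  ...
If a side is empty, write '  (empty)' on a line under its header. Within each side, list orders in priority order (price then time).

After op 1 [order #1] limit_sell(price=101, qty=3): fills=none; bids=[-] asks=[#1:3@101]
After op 2 [order #2] limit_buy(price=100, qty=3): fills=none; bids=[#2:3@100] asks=[#1:3@101]
After op 3 [order #3] market_buy(qty=8): fills=#3x#1:3@101; bids=[#2:3@100] asks=[-]
After op 4 [order #4] limit_buy(price=98, qty=8): fills=none; bids=[#2:3@100 #4:8@98] asks=[-]
After op 5 [order #5] limit_buy(price=99, qty=1): fills=none; bids=[#2:3@100 #5:1@99 #4:8@98] asks=[-]
After op 6 [order #6] limit_sell(price=99, qty=4): fills=#2x#6:3@100 #5x#6:1@99; bids=[#4:8@98] asks=[-]
After op 7 [order #7] market_buy(qty=8): fills=none; bids=[#4:8@98] asks=[-]

Answer: BIDS (highest first):
  #4: 8@98
ASKS (lowest first):
  (empty)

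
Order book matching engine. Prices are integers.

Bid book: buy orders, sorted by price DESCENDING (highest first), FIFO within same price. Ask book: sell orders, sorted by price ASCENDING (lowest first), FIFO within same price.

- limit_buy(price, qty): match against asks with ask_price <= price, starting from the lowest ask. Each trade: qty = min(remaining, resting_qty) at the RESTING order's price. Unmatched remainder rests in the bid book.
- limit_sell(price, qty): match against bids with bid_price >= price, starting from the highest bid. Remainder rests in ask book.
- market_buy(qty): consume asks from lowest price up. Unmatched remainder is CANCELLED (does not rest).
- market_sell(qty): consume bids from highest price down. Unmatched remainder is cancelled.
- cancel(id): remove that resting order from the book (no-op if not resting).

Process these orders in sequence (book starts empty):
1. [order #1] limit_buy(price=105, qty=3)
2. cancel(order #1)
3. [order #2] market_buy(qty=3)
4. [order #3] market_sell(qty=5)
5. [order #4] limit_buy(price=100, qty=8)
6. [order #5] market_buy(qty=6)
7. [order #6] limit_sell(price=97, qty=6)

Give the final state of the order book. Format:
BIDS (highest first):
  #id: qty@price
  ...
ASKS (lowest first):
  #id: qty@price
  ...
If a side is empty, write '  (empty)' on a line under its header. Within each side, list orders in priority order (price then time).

After op 1 [order #1] limit_buy(price=105, qty=3): fills=none; bids=[#1:3@105] asks=[-]
After op 2 cancel(order #1): fills=none; bids=[-] asks=[-]
After op 3 [order #2] market_buy(qty=3): fills=none; bids=[-] asks=[-]
After op 4 [order #3] market_sell(qty=5): fills=none; bids=[-] asks=[-]
After op 5 [order #4] limit_buy(price=100, qty=8): fills=none; bids=[#4:8@100] asks=[-]
After op 6 [order #5] market_buy(qty=6): fills=none; bids=[#4:8@100] asks=[-]
After op 7 [order #6] limit_sell(price=97, qty=6): fills=#4x#6:6@100; bids=[#4:2@100] asks=[-]

Answer: BIDS (highest first):
  #4: 2@100
ASKS (lowest first):
  (empty)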